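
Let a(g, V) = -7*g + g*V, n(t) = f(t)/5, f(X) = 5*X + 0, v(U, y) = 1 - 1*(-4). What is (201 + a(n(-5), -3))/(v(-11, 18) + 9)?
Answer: 251/14 ≈ 17.929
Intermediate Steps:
v(U, y) = 5 (v(U, y) = 1 + 4 = 5)
f(X) = 5*X
n(t) = t (n(t) = (5*t)/5 = (5*t)*(⅕) = t)
a(g, V) = -7*g + V*g
(201 + a(n(-5), -3))/(v(-11, 18) + 9) = (201 - 5*(-7 - 3))/(5 + 9) = (201 - 5*(-10))/14 = (201 + 50)*(1/14) = 251*(1/14) = 251/14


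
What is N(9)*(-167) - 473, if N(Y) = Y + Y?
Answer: -3479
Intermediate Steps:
N(Y) = 2*Y
N(9)*(-167) - 473 = (2*9)*(-167) - 473 = 18*(-167) - 473 = -3006 - 473 = -3479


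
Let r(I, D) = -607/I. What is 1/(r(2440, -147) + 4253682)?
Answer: 2440/10378983473 ≈ 2.3509e-7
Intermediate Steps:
1/(r(2440, -147) + 4253682) = 1/(-607/2440 + 4253682) = 1/(10378983473/2440) = 2440/10378983473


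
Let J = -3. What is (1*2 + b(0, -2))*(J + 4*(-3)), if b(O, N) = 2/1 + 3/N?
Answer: -75/2 ≈ -37.500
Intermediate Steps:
b(O, N) = 2 + 3/N (b(O, N) = 2*1 + 3/N = 2 + 3/N)
(1*2 + b(0, -2))*(J + 4*(-3)) = (1*2 + (2 + 3/(-2)))*(-3 + 4*(-3)) = (2 + (2 + 3*(-½)))*(-3 - 12) = (2 + (2 - 3/2))*(-15) = (2 + ½)*(-15) = (5/2)*(-15) = -75/2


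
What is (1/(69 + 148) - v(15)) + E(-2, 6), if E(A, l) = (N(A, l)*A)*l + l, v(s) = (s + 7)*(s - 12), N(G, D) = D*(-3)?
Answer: 33853/217 ≈ 156.00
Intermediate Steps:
N(G, D) = -3*D
v(s) = (-12 + s)*(7 + s) (v(s) = (7 + s)*(-12 + s) = (-12 + s)*(7 + s))
E(A, l) = l - 3*A*l² (E(A, l) = ((-3*l)*A)*l + l = (-3*A*l)*l + l = -3*A*l² + l = l - 3*A*l²)
(1/(69 + 148) - v(15)) + E(-2, 6) = (1/(69 + 148) - (-84 + 15² - 5*15)) + 6*(1 - 3*(-2)*6) = (1/217 - (-84 + 225 - 75)) + 6*(1 + 36) = (1/217 - 1*66) + 6*37 = (1/217 - 66) + 222 = -14321/217 + 222 = 33853/217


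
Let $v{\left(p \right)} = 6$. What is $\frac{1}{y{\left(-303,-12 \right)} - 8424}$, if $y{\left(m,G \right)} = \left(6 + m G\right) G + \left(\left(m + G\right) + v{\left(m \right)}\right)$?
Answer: $- \frac{1}{52437} \approx -1.9071 \cdot 10^{-5}$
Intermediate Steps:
$y{\left(m,G \right)} = 6 + G + m + G \left(6 + G m\right)$ ($y{\left(m,G \right)} = \left(6 + m G\right) G + \left(\left(m + G\right) + 6\right) = \left(6 + G m\right) G + \left(\left(G + m\right) + 6\right) = G \left(6 + G m\right) + \left(6 + G + m\right) = 6 + G + m + G \left(6 + G m\right)$)
$\frac{1}{y{\left(-303,-12 \right)} - 8424} = \frac{1}{\left(6 - 303 + 7 \left(-12\right) - 303 \left(-12\right)^{2}\right) - 8424} = \frac{1}{\left(6 - 303 - 84 - 43632\right) - 8424} = \frac{1}{-44013 - 8424} = \frac{1}{-52437} = - \frac{1}{52437}$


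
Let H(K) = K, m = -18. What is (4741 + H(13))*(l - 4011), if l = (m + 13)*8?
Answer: -19258454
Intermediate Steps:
l = -40 (l = (-18 + 13)*8 = -5*8 = -40)
(4741 + H(13))*(l - 4011) = (4741 + 13)*(-40 - 4011) = 4754*(-4051) = -19258454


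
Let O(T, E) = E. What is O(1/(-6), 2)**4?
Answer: 16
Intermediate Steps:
O(1/(-6), 2)**4 = 2**4 = 16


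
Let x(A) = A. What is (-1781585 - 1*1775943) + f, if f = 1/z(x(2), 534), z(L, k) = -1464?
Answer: -5208220993/1464 ≈ -3.5575e+6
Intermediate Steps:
f = -1/1464 (f = 1/(-1464) = -1/1464 ≈ -0.00068306)
(-1781585 - 1*1775943) + f = (-1781585 - 1*1775943) - 1/1464 = (-1781585 - 1775943) - 1/1464 = -3557528 - 1/1464 = -5208220993/1464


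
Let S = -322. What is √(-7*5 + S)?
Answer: I*√357 ≈ 18.894*I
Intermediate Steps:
√(-7*5 + S) = √(-7*5 - 322) = √(-35 - 322) = √(-357) = I*√357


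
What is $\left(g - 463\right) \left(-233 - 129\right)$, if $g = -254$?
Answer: $259554$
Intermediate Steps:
$\left(g - 463\right) \left(-233 - 129\right) = \left(-254 - 463\right) \left(-233 - 129\right) = \left(-717\right) \left(-362\right) = 259554$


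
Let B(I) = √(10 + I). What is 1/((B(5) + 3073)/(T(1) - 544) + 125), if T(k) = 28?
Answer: 15848166/1886638157 + 258*√15/1886638157 ≈ 0.0084007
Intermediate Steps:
1/((B(5) + 3073)/(T(1) - 544) + 125) = 1/((√(10 + 5) + 3073)/(28 - 544) + 125) = 1/((√15 + 3073)/(-516) + 125) = 1/((3073 + √15)*(-1/516) + 125) = 1/((-3073/516 - √15/516) + 125) = 1/(61427/516 - √15/516)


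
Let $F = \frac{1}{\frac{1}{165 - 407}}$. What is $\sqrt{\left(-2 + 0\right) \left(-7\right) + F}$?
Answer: $2 i \sqrt{57} \approx 15.1 i$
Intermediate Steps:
$F = -242$ ($F = \frac{1}{\frac{1}{-242}} = \frac{1}{- \frac{1}{242}} = -242$)
$\sqrt{\left(-2 + 0\right) \left(-7\right) + F} = \sqrt{\left(-2 + 0\right) \left(-7\right) - 242} = \sqrt{\left(-2\right) \left(-7\right) - 242} = \sqrt{14 - 242} = \sqrt{-228} = 2 i \sqrt{57}$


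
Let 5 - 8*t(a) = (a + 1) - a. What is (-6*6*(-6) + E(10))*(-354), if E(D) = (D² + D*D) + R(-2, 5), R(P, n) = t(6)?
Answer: -147441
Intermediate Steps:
t(a) = ½ (t(a) = 5/8 - ((a + 1) - a)/8 = 5/8 - ((1 + a) - a)/8 = 5/8 - ⅛*1 = 5/8 - ⅛ = ½)
R(P, n) = ½
E(D) = ½ + 2*D² (E(D) = (D² + D*D) + ½ = (D² + D²) + ½ = 2*D² + ½ = ½ + 2*D²)
(-6*6*(-6) + E(10))*(-354) = (-6*6*(-6) + (½ + 2*10²))*(-354) = (-36*(-6) + (½ + 2*100))*(-354) = (216 + (½ + 200))*(-354) = (216 + 401/2)*(-354) = (833/2)*(-354) = -147441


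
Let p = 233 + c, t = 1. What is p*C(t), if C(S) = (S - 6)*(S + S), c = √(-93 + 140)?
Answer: -2330 - 10*√47 ≈ -2398.6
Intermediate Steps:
c = √47 ≈ 6.8557
p = 233 + √47 ≈ 239.86
C(S) = 2*S*(-6 + S) (C(S) = (-6 + S)*(2*S) = 2*S*(-6 + S))
p*C(t) = (233 + √47)*(2*1*(-6 + 1)) = (233 + √47)*(2*1*(-5)) = (233 + √47)*(-10) = -2330 - 10*√47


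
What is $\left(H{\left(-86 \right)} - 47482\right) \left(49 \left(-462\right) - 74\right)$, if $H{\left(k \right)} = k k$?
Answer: $910433232$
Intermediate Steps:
$H{\left(k \right)} = k^{2}$
$\left(H{\left(-86 \right)} - 47482\right) \left(49 \left(-462\right) - 74\right) = \left(\left(-86\right)^{2} - 47482\right) \left(49 \left(-462\right) - 74\right) = \left(7396 - 47482\right) \left(-22638 - 74\right) = \left(-40086\right) \left(-22712\right) = 910433232$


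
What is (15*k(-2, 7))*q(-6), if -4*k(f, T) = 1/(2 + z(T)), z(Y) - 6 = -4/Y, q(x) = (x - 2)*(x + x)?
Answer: -630/13 ≈ -48.462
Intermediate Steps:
q(x) = 2*x*(-2 + x) (q(x) = (-2 + x)*(2*x) = 2*x*(-2 + x))
z(Y) = 6 - 4/Y
k(f, T) = -1/(4*(8 - 4/T)) (k(f, T) = -1/(4*(2 + (6 - 4/T))) = -1/(4*(8 - 4/T)))
(15*k(-2, 7))*q(-6) = (15*(-1*7/(-16 + 32*7)))*(2*(-6)*(-2 - 6)) = (15*(-1*7/(-16 + 224)))*(2*(-6)*(-8)) = (15*(-1*7/208))*96 = (15*(-1*7*1/208))*96 = (15*(-7/208))*96 = -105/208*96 = -630/13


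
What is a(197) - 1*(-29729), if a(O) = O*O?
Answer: 68538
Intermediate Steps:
a(O) = O²
a(197) - 1*(-29729) = 197² - 1*(-29729) = 38809 + 29729 = 68538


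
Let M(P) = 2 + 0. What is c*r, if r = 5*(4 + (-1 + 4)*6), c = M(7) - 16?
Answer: -1540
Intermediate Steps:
M(P) = 2
c = -14 (c = 2 - 16 = -14)
r = 110 (r = 5*(4 + 3*6) = 5*(4 + 18) = 5*22 = 110)
c*r = -14*110 = -1540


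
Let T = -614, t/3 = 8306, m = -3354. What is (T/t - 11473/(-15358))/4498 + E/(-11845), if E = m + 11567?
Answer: -1009579391954569/1456378722175260 ≈ -0.69321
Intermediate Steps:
t = 24918 (t = 3*8306 = 24918)
E = 8213 (E = -3354 + 11567 = 8213)
(T/t - 11473/(-15358))/4498 + E/(-11845) = (-614/24918 - 11473/(-15358))/4498 + 8213/(-11845) = (-614*1/24918 - 11473*(-1/15358))*(1/4498) + 8213*(-1/11845) = (-307/12459 + 1639/2194)*(1/4498) - 8213/11845 = (19746743/27335046)*(1/4498) - 8213/11845 = 19746743/122953036908 - 8213/11845 = -1009579391954569/1456378722175260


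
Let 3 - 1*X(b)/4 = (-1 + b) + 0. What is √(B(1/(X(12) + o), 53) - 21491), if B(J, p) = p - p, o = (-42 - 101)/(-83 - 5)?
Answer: I*√21491 ≈ 146.6*I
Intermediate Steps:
X(b) = 16 - 4*b (X(b) = 12 - 4*((-1 + b) + 0) = 12 - 4*(-1 + b) = 12 + (4 - 4*b) = 16 - 4*b)
o = 13/8 (o = -143/(-88) = -143*(-1/88) = 13/8 ≈ 1.6250)
B(J, p) = 0
√(B(1/(X(12) + o), 53) - 21491) = √(0 - 21491) = √(-21491) = I*√21491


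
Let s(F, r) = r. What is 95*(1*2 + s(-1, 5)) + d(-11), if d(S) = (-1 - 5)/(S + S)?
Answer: 7318/11 ≈ 665.27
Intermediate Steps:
d(S) = -3/S (d(S) = -6*1/(2*S) = -3/S)
95*(1*2 + s(-1, 5)) + d(-11) = 95*(1*2 + 5) - 3/(-11) = 95*(2 + 5) - 3*(-1/11) = 95*7 + 3/11 = 665 + 3/11 = 7318/11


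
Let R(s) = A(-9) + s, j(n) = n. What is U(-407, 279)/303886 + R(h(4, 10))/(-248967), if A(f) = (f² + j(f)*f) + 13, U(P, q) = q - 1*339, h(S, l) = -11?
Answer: -32387662/37828792881 ≈ -0.00085616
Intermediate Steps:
U(P, q) = -339 + q (U(P, q) = q - 339 = -339 + q)
A(f) = 13 + 2*f² (A(f) = (f² + f*f) + 13 = (f² + f²) + 13 = 2*f² + 13 = 13 + 2*f²)
R(s) = 175 + s (R(s) = (13 + 2*(-9)²) + s = (13 + 2*81) + s = (13 + 162) + s = 175 + s)
U(-407, 279)/303886 + R(h(4, 10))/(-248967) = (-339 + 279)/303886 + (175 - 11)/(-248967) = -60*1/303886 + 164*(-1/248967) = -30/151943 - 164/248967 = -32387662/37828792881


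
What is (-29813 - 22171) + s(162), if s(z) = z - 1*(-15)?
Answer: -51807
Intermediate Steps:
s(z) = 15 + z (s(z) = z + 15 = 15 + z)
(-29813 - 22171) + s(162) = (-29813 - 22171) + (15 + 162) = -51984 + 177 = -51807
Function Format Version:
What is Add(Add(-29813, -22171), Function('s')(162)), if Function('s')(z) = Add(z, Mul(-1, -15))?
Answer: -51807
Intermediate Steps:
Function('s')(z) = Add(15, z) (Function('s')(z) = Add(z, 15) = Add(15, z))
Add(Add(-29813, -22171), Function('s')(162)) = Add(Add(-29813, -22171), Add(15, 162)) = Add(-51984, 177) = -51807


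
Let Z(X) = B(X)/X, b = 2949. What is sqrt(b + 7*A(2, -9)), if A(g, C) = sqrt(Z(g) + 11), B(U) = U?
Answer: sqrt(2949 + 14*sqrt(3)) ≈ 54.528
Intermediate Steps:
Z(X) = 1 (Z(X) = X/X = 1)
A(g, C) = 2*sqrt(3) (A(g, C) = sqrt(1 + 11) = sqrt(12) = 2*sqrt(3))
sqrt(b + 7*A(2, -9)) = sqrt(2949 + 7*(2*sqrt(3))) = sqrt(2949 + 14*sqrt(3))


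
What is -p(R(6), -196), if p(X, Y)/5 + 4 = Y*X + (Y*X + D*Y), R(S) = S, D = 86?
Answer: 96060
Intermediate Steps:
p(X, Y) = -20 + 430*Y + 10*X*Y (p(X, Y) = -20 + 5*(Y*X + (Y*X + 86*Y)) = -20 + 5*(X*Y + (X*Y + 86*Y)) = -20 + 5*(X*Y + (86*Y + X*Y)) = -20 + 5*(86*Y + 2*X*Y) = -20 + (430*Y + 10*X*Y) = -20 + 430*Y + 10*X*Y)
-p(R(6), -196) = -(-20 + 430*(-196) + 10*6*(-196)) = -(-20 - 84280 - 11760) = -1*(-96060) = 96060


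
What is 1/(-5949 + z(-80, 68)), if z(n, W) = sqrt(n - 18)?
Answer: -5949/35390699 - 7*I*sqrt(2)/35390699 ≈ -0.0001681 - 2.7972e-7*I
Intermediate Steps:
z(n, W) = sqrt(-18 + n)
1/(-5949 + z(-80, 68)) = 1/(-5949 + sqrt(-18 - 80)) = 1/(-5949 + sqrt(-98)) = 1/(-5949 + 7*I*sqrt(2))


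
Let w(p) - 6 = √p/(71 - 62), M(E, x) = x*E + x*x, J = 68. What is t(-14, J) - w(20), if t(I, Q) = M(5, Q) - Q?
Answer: 4890 - 2*√5/9 ≈ 4889.5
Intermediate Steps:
M(E, x) = x² + E*x (M(E, x) = E*x + x² = x² + E*x)
w(p) = 6 + √p/9 (w(p) = 6 + √p/(71 - 62) = 6 + √p/9)
t(I, Q) = -Q + Q*(5 + Q) (t(I, Q) = Q*(5 + Q) - Q = -Q + Q*(5 + Q))
t(-14, J) - w(20) = 68*(4 + 68) - (6 + √20/9) = 68*72 - (6 + (2*√5)/9) = 4896 - (6 + 2*√5/9) = 4896 + (-6 - 2*√5/9) = 4890 - 2*√5/9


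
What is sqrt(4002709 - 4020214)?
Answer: 3*I*sqrt(1945) ≈ 132.31*I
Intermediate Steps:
sqrt(4002709 - 4020214) = sqrt(-17505) = 3*I*sqrt(1945)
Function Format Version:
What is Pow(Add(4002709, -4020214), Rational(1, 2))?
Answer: Mul(3, I, Pow(1945, Rational(1, 2))) ≈ Mul(132.31, I)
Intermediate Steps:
Pow(Add(4002709, -4020214), Rational(1, 2)) = Pow(-17505, Rational(1, 2)) = Mul(3, I, Pow(1945, Rational(1, 2)))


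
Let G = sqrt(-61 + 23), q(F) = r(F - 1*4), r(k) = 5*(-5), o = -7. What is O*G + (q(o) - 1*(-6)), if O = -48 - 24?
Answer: -19 - 72*I*sqrt(38) ≈ -19.0 - 443.84*I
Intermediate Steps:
r(k) = -25
O = -72
q(F) = -25
G = I*sqrt(38) (G = sqrt(-38) = I*sqrt(38) ≈ 6.1644*I)
O*G + (q(o) - 1*(-6)) = -72*I*sqrt(38) + (-25 - 1*(-6)) = -72*I*sqrt(38) + (-25 + 6) = -72*I*sqrt(38) - 19 = -19 - 72*I*sqrt(38)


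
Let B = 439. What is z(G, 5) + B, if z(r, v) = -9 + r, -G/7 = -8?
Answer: 486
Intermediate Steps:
G = 56 (G = -7*(-8) = 56)
z(G, 5) + B = (-9 + 56) + 439 = 47 + 439 = 486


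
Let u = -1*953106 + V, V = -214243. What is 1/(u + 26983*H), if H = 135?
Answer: 1/2475356 ≈ 4.0398e-7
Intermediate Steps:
u = -1167349 (u = -1*953106 - 214243 = -953106 - 214243 = -1167349)
1/(u + 26983*H) = 1/(-1167349 + 26983*135) = 1/(-1167349 + 3642705) = 1/2475356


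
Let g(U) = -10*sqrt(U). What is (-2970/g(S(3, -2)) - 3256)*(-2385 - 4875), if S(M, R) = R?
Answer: 23638560 + 1078110*I*sqrt(2) ≈ 2.3639e+7 + 1.5247e+6*I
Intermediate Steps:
(-2970/g(S(3, -2)) - 3256)*(-2385 - 4875) = (-2970*I*sqrt(2)/20 - 3256)*(-2385 - 4875) = (-2970*I*sqrt(2)/20 - 3256)*(-7260) = (-297*I*sqrt(2)/2 - 3256)*(-7260) = (-3256 - 297*I*sqrt(2)/2)*(-7260) = 23638560 + 1078110*I*sqrt(2)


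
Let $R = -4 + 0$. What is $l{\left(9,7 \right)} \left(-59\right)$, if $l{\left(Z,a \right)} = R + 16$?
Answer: $-708$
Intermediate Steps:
$R = -4$
$l{\left(Z,a \right)} = 12$ ($l{\left(Z,a \right)} = -4 + 16 = 12$)
$l{\left(9,7 \right)} \left(-59\right) = 12 \left(-59\right) = -708$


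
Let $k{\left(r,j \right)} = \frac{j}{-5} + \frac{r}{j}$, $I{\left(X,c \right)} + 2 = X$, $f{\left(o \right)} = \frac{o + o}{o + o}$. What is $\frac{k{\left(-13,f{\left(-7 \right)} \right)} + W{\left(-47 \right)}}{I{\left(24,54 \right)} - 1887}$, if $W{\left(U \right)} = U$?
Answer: $\frac{301}{9325} \approx 0.032279$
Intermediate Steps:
$f{\left(o \right)} = 1$ ($f{\left(o \right)} = \frac{2 o}{2 o} = 2 o \frac{1}{2 o} = 1$)
$I{\left(X,c \right)} = -2 + X$
$k{\left(r,j \right)} = - \frac{j}{5} + \frac{r}{j}$ ($k{\left(r,j \right)} = j \left(- \frac{1}{5}\right) + \frac{r}{j} = - \frac{j}{5} + \frac{r}{j}$)
$\frac{k{\left(-13,f{\left(-7 \right)} \right)} + W{\left(-47 \right)}}{I{\left(24,54 \right)} - 1887} = \frac{\left(\left(- \frac{1}{5}\right) 1 - \frac{13}{1}\right) - 47}{\left(-2 + 24\right) - 1887} = \frac{\left(- \frac{1}{5} - 13\right) - 47}{22 - 1887} = \frac{\left(- \frac{1}{5} - 13\right) - 47}{-1865} = \left(- \frac{66}{5} - 47\right) \left(- \frac{1}{1865}\right) = \left(- \frac{301}{5}\right) \left(- \frac{1}{1865}\right) = \frac{301}{9325}$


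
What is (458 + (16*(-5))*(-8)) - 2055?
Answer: -957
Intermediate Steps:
(458 + (16*(-5))*(-8)) - 2055 = (458 - 80*(-8)) - 2055 = (458 + 640) - 2055 = 1098 - 2055 = -957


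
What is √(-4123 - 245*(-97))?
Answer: √19642 ≈ 140.15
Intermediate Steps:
√(-4123 - 245*(-97)) = √(-4123 + 23765) = √19642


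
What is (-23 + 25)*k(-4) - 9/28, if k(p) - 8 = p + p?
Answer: -9/28 ≈ -0.32143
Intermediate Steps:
k(p) = 8 + 2*p (k(p) = 8 + (p + p) = 8 + 2*p)
(-23 + 25)*k(-4) - 9/28 = (-23 + 25)*(8 + 2*(-4)) - 9/28 = 2*(8 - 8) - 9*1/28 = 2*0 - 9/28 = 0 - 9/28 = -9/28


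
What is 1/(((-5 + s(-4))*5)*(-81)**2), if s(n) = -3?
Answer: -1/262440 ≈ -3.8104e-6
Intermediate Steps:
1/(((-5 + s(-4))*5)*(-81)**2) = 1/(((-5 - 3)*5)*(-81)**2) = 1/(-8*5*6561) = 1/(-40*6561) = 1/(-262440) = -1/262440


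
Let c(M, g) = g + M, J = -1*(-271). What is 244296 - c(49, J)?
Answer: 243976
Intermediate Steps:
J = 271
c(M, g) = M + g
244296 - c(49, J) = 244296 - (49 + 271) = 244296 - 1*320 = 244296 - 320 = 243976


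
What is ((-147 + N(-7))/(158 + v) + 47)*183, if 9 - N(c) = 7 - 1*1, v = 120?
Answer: 1182363/139 ≈ 8506.2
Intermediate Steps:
N(c) = 3 (N(c) = 9 - (7 - 1*1) = 9 - (7 - 1) = 9 - 1*6 = 9 - 6 = 3)
((-147 + N(-7))/(158 + v) + 47)*183 = ((-147 + 3)/(158 + 120) + 47)*183 = (-144/278 + 47)*183 = (-144*1/278 + 47)*183 = (-72/139 + 47)*183 = (6461/139)*183 = 1182363/139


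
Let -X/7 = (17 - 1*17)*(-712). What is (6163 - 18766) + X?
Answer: -12603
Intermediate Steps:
X = 0 (X = -7*(17 - 1*17)*(-712) = -7*(17 - 17)*(-712) = -0*(-712) = -7*0 = 0)
(6163 - 18766) + X = (6163 - 18766) + 0 = -12603 + 0 = -12603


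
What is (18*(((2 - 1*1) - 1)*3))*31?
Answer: 0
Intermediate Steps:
(18*(((2 - 1*1) - 1)*3))*31 = (18*(((2 - 1) - 1)*3))*31 = (18*((1 - 1)*3))*31 = (18*(0*3))*31 = (18*0)*31 = 0*31 = 0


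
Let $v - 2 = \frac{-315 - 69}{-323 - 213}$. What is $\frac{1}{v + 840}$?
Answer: $\frac{67}{56462} \approx 0.0011866$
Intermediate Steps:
$v = \frac{182}{67}$ ($v = 2 + \frac{-315 - 69}{-323 - 213} = 2 - \frac{384}{-323 - 213} = 2 - \frac{384}{-536} = 2 - - \frac{48}{67} = 2 + \frac{48}{67} = \frac{182}{67} \approx 2.7164$)
$\frac{1}{v + 840} = \frac{1}{\frac{182}{67} + 840} = \frac{1}{\frac{56462}{67}} = \frac{67}{56462}$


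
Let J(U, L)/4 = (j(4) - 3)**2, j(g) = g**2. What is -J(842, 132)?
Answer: -676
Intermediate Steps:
J(U, L) = 676 (J(U, L) = 4*(4**2 - 3)**2 = 4*(16 - 3)**2 = 4*13**2 = 4*169 = 676)
-J(842, 132) = -1*676 = -676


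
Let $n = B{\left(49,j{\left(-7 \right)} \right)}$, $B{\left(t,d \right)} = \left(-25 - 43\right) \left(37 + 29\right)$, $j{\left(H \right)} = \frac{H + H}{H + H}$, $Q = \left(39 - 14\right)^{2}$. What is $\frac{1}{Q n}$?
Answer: $- \frac{1}{2805000} \approx -3.5651 \cdot 10^{-7}$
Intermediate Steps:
$Q = 625$ ($Q = 25^{2} = 625$)
$j{\left(H \right)} = 1$ ($j{\left(H \right)} = \frac{2 H}{2 H} = 2 H \frac{1}{2 H} = 1$)
$B{\left(t,d \right)} = -4488$ ($B{\left(t,d \right)} = \left(-68\right) 66 = -4488$)
$n = -4488$
$\frac{1}{Q n} = \frac{1}{625 \left(-4488\right)} = \frac{1}{625} \left(- \frac{1}{4488}\right) = - \frac{1}{2805000}$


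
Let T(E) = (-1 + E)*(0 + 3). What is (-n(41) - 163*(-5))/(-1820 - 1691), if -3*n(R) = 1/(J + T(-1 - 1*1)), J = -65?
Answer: -180929/779442 ≈ -0.23213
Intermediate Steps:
T(E) = -3 + 3*E (T(E) = (-1 + E)*3 = -3 + 3*E)
n(R) = 1/222 (n(R) = -1/(3*(-65 + (-3 + 3*(-1 - 1*1)))) = -1/(3*(-65 + (-3 + 3*(-1 - 1)))) = -1/(3*(-65 + (-3 + 3*(-2)))) = -1/(3*(-65 + (-3 - 6))) = -1/(3*(-65 - 9)) = -⅓/(-74) = -⅓*(-1/74) = 1/222)
(-n(41) - 163*(-5))/(-1820 - 1691) = (-1*1/222 - 163*(-5))/(-1820 - 1691) = (-1/222 + 815)/(-3511) = (180929/222)*(-1/3511) = -180929/779442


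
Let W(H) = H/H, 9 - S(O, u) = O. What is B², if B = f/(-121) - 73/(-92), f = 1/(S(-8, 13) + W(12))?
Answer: 6312461401/10037635344 ≈ 0.62888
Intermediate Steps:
S(O, u) = 9 - O
W(H) = 1
f = 1/18 (f = 1/((9 - 1*(-8)) + 1) = 1/((9 + 8) + 1) = 1/(17 + 1) = 1/18 ≈ 0.055556)
B = 79451/100188 (B = (1/18)/(-121) - 73/(-92) = (1/18)*(-1/121) - 73*(-1/92) = -1/2178 + 73/92 = 79451/100188 ≈ 0.79302)
B² = (79451/100188)² = 6312461401/10037635344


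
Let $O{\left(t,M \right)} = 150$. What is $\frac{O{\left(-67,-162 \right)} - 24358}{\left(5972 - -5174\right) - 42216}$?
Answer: $\frac{12104}{15535} \approx 0.77914$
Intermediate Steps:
$\frac{O{\left(-67,-162 \right)} - 24358}{\left(5972 - -5174\right) - 42216} = \frac{150 - 24358}{\left(5972 - -5174\right) - 42216} = - \frac{24208}{\left(5972 + 5174\right) - 42216} = - \frac{24208}{11146 - 42216} = - \frac{24208}{-31070} = \left(-24208\right) \left(- \frac{1}{31070}\right) = \frac{12104}{15535}$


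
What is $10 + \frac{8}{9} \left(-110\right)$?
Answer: $- \frac{790}{9} \approx -87.778$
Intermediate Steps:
$10 + \frac{8}{9} \left(-110\right) = 10 - \frac{880}{9} = - \frac{790}{9}$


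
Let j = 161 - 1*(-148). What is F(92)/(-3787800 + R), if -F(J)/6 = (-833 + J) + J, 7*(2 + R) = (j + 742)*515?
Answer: -9086/8657783 ≈ -0.0010495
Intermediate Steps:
j = 309 (j = 161 + 148 = 309)
R = 541251/7 (R = -2 + ((309 + 742)*515)/7 = -2 + (1051*515)/7 = -2 + (⅐)*541265 = -2 + 541265/7 = 541251/7 ≈ 77322.)
F(J) = 4998 - 12*J (F(J) = -6*((-833 + J) + J) = -6*(-833 + 2*J) = 4998 - 12*J)
F(92)/(-3787800 + R) = (4998 - 12*92)/(-3787800 + 541251/7) = (4998 - 1104)/(-25973349/7) = 3894*(-7/25973349) = -9086/8657783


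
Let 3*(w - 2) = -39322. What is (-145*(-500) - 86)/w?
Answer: -108621/19658 ≈ -5.5255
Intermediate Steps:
w = -39316/3 (w = 2 + (⅓)*(-39322) = 2 - 39322/3 = -39316/3 ≈ -13105.)
(-145*(-500) - 86)/w = (-145*(-500) - 86)/(-39316/3) = (72500 - 86)*(-3/39316) = 72414*(-3/39316) = -108621/19658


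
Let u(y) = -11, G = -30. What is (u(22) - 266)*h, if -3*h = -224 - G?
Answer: -53738/3 ≈ -17913.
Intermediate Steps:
h = 194/3 (h = -(-224 - 1*(-30))/3 = -(-224 + 30)/3 = -⅓*(-194) = 194/3 ≈ 64.667)
(u(22) - 266)*h = (-11 - 266)*(194/3) = -277*194/3 = -53738/3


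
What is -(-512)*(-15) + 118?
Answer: -7562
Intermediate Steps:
-(-512)*(-15) + 118 = -64*120 + 118 = -7680 + 118 = -7562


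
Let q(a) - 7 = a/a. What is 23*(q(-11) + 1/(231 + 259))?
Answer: 90183/490 ≈ 184.05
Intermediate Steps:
q(a) = 8 (q(a) = 7 + a/a = 7 + 1 = 8)
23*(q(-11) + 1/(231 + 259)) = 23*(8 + 1/(231 + 259)) = 23*(8 + 1/490) = 23*(3921/490) = 90183/490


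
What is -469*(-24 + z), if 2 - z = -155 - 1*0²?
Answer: -62377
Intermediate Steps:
z = 157 (z = 2 - (-155 - 1*0²) = 2 - (-155 - 1*0) = 2 - (-155 + 0) = 2 - 1*(-155) = 2 + 155 = 157)
-469*(-24 + z) = -469*(-24 + 157) = -469*133 = -62377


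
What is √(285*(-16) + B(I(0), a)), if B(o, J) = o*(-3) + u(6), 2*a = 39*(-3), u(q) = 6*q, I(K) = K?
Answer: 2*I*√1131 ≈ 67.261*I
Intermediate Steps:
a = -117/2 (a = (39*(-3))/2 = (½)*(-117) = -117/2 ≈ -58.500)
B(o, J) = 36 - 3*o (B(o, J) = o*(-3) + 6*6 = -3*o + 36 = 36 - 3*o)
√(285*(-16) + B(I(0), a)) = √(285*(-16) + (36 - 3*0)) = √(-4560 + (36 + 0)) = √(-4560 + 36) = √(-4524) = 2*I*√1131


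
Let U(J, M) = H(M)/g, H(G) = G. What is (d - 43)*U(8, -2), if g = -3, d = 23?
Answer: -40/3 ≈ -13.333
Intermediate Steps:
U(J, M) = -M/3 (U(J, M) = M/(-3) = M*(-⅓) = -M/3)
(d - 43)*U(8, -2) = (23 - 43)*(-⅓*(-2)) = -20*⅔ = -40/3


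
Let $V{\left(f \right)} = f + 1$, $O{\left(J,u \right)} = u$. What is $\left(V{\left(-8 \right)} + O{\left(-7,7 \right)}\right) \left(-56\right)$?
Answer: $0$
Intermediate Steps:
$V{\left(f \right)} = 1 + f$
$\left(V{\left(-8 \right)} + O{\left(-7,7 \right)}\right) \left(-56\right) = \left(\left(1 - 8\right) + 7\right) \left(-56\right) = \left(-7 + 7\right) \left(-56\right) = 0 \left(-56\right) = 0$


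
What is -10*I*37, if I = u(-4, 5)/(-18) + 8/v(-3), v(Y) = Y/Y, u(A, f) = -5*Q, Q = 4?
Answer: -30340/9 ≈ -3371.1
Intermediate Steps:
u(A, f) = -20 (u(A, f) = -5*4 = -20)
v(Y) = 1
I = 82/9 (I = -20/(-18) + 8/1 = -20*(-1/18) + 8*1 = 10/9 + 8 = 82/9 ≈ 9.1111)
-10*I*37 = -10*82/9*37 = -820/9*37 = -30340/9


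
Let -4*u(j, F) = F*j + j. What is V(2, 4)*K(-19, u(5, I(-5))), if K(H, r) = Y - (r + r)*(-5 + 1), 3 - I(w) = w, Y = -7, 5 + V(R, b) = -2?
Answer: 679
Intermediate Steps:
V(R, b) = -7 (V(R, b) = -5 - 2 = -7)
I(w) = 3 - w
u(j, F) = -j/4 - F*j/4 (u(j, F) = -(F*j + j)/4 = -(j + F*j)/4 = -j/4 - F*j/4)
K(H, r) = -7 + 8*r (K(H, r) = -7 - (r + r)*(-5 + 1) = -7 - 2*r*(-4) = -7 - (-8)*r = -7 + 8*r)
V(2, 4)*K(-19, u(5, I(-5))) = -7*(-7 + 8*(-¼*5*(1 + (3 - 1*(-5))))) = -7*(-7 + 8*(-¼*5*(1 + (3 + 5)))) = -7*(-7 + 8*(-¼*5*(1 + 8))) = -7*(-7 + 8*(-¼*5*9)) = -7*(-7 + 8*(-45/4)) = -7*(-7 - 90) = -7*(-97) = 679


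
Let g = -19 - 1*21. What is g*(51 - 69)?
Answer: 720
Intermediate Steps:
g = -40 (g = -19 - 21 = -40)
g*(51 - 69) = -40*(51 - 69) = -40*(-18) = 720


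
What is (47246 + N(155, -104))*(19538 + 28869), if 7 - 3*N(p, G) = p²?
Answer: 1899490680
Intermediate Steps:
N(p, G) = 7/3 - p²/3
(47246 + N(155, -104))*(19538 + 28869) = (47246 + (7/3 - ⅓*155²))*(19538 + 28869) = (47246 + (7/3 - ⅓*24025))*48407 = (47246 + (7/3 - 24025/3))*48407 = (47246 - 8006)*48407 = 39240*48407 = 1899490680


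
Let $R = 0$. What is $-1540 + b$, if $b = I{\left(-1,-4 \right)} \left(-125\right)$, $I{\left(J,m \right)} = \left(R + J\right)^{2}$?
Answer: $-1665$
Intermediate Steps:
$I{\left(J,m \right)} = J^{2}$ ($I{\left(J,m \right)} = \left(0 + J\right)^{2} = J^{2}$)
$b = -125$ ($b = \left(-1\right)^{2} \left(-125\right) = 1 \left(-125\right) = -125$)
$-1540 + b = -1540 - 125 = -1665$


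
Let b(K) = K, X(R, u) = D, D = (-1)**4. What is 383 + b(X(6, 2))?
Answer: 384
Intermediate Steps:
D = 1
X(R, u) = 1
383 + b(X(6, 2)) = 383 + 1 = 384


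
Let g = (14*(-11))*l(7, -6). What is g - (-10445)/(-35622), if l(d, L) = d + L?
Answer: -5496233/35622 ≈ -154.29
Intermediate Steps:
l(d, L) = L + d
g = -154 (g = (14*(-11))*(-6 + 7) = -154*1 = -154)
g - (-10445)/(-35622) = -154 - (-10445)/(-35622) = -154 - (-10445)*(-1)/35622 = -154 - 1*10445/35622 = -154 - 10445/35622 = -5496233/35622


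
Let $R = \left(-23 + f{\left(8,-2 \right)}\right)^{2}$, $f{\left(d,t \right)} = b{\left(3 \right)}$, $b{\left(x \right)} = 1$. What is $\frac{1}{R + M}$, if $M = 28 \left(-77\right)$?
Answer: $- \frac{1}{1672} \approx -0.00059809$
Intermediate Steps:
$M = -2156$
$f{\left(d,t \right)} = 1$
$R = 484$ ($R = \left(-23 + 1\right)^{2} = \left(-22\right)^{2} = 484$)
$\frac{1}{R + M} = \frac{1}{484 - 2156} = \frac{1}{-1672} = - \frac{1}{1672}$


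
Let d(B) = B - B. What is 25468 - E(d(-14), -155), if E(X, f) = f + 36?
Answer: 25587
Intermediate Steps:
d(B) = 0
E(X, f) = 36 + f
25468 - E(d(-14), -155) = 25468 - (36 - 155) = 25468 - 1*(-119) = 25468 + 119 = 25587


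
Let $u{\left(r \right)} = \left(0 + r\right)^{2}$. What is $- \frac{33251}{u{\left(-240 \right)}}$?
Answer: $- \frac{33251}{57600} \approx -0.57727$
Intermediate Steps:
$u{\left(r \right)} = r^{2}$
$- \frac{33251}{u{\left(-240 \right)}} = - \frac{33251}{\left(-240\right)^{2}} = - \frac{33251}{57600}$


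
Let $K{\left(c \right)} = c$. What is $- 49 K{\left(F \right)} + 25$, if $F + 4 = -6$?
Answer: $515$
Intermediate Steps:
$F = -10$ ($F = -4 - 6 = -10$)
$- 49 K{\left(F \right)} + 25 = \left(-49\right) \left(-10\right) + 25 = 490 + 25 = 515$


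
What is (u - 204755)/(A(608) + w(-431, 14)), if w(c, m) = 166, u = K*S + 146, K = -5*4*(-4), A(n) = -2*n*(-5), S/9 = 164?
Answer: -28843/2082 ≈ -13.854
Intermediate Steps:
S = 1476 (S = 9*164 = 1476)
A(n) = 10*n
K = 80 (K = -20*(-4) = 80)
u = 118226 (u = 80*1476 + 146 = 118080 + 146 = 118226)
(u - 204755)/(A(608) + w(-431, 14)) = (118226 - 204755)/(10*608 + 166) = -86529/(6080 + 166) = -86529/6246 = -86529*1/6246 = -28843/2082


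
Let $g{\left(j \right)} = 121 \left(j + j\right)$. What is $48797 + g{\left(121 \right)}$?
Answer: $78079$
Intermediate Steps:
$g{\left(j \right)} = 242 j$ ($g{\left(j \right)} = 121 \cdot 2 j = 242 j$)
$48797 + g{\left(121 \right)} = 48797 + 242 \cdot 121 = 48797 + 29282 = 78079$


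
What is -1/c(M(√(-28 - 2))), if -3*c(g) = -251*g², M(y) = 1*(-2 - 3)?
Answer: -3/6275 ≈ -0.00047809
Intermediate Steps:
M(y) = -5 (M(y) = 1*(-5) = -5)
c(g) = 251*g²/3 (c(g) = -(-251)*g²/3 = 251*g²/3)
-1/c(M(√(-28 - 2))) = -1/((251/3)*(-5)²) = -1/((251/3)*25) = -1/6275/3 = -1*3/6275 = -3/6275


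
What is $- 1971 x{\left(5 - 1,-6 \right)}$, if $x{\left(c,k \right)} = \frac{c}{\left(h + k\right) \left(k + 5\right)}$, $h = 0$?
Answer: $-1314$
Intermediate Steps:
$x{\left(c,k \right)} = \frac{c}{k \left(5 + k\right)}$ ($x{\left(c,k \right)} = \frac{c}{\left(0 + k\right) \left(k + 5\right)} = \frac{c}{k \left(5 + k\right)}$)
$- 1971 x{\left(5 - 1,-6 \right)} = - 1971 \frac{5 - 1}{\left(-6\right) \left(5 - 6\right)} = - 1971 \cdot 4 \left(- \frac{1}{6}\right) \frac{1}{-1} = - 1971 \cdot 4 \left(- \frac{1}{6}\right) \left(-1\right) = \left(-1971\right) \frac{2}{3} = -1314$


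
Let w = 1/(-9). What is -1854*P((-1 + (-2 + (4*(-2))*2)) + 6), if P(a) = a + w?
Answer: 24308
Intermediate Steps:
w = -⅑ ≈ -0.11111
P(a) = -⅑ + a (P(a) = a - ⅑ = -⅑ + a)
-1854*P((-1 + (-2 + (4*(-2))*2)) + 6) = -1854*(-⅑ + ((-1 + (-2 + (4*(-2))*2)) + 6)) = -1854*(-⅑ + ((-1 + (-2 - 8*2)) + 6)) = -1854*(-⅑ + ((-1 + (-2 - 16)) + 6)) = -1854*(-⅑ + ((-1 - 18) + 6)) = -1854*(-⅑ + (-19 + 6)) = -1854*(-⅑ - 13) = -1854*(-118/9) = 24308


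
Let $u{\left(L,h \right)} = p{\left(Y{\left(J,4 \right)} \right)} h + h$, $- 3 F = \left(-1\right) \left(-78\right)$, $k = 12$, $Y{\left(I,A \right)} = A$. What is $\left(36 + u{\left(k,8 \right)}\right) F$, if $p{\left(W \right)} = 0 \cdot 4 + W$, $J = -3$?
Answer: $-1976$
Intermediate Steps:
$p{\left(W \right)} = W$ ($p{\left(W \right)} = 0 + W = W$)
$F = -26$ ($F = - \frac{\left(-1\right) \left(-78\right)}{3} = \left(- \frac{1}{3}\right) 78 = -26$)
$u{\left(L,h \right)} = 5 h$ ($u{\left(L,h \right)} = 4 h + h = 5 h$)
$\left(36 + u{\left(k,8 \right)}\right) F = \left(36 + 5 \cdot 8\right) \left(-26\right) = \left(36 + 40\right) \left(-26\right) = 76 \left(-26\right) = -1976$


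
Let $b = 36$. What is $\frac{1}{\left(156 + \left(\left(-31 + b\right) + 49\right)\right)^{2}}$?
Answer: $\frac{1}{44100} \approx 2.2676 \cdot 10^{-5}$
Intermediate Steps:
$\frac{1}{\left(156 + \left(\left(-31 + b\right) + 49\right)\right)^{2}} = \frac{1}{\left(156 + \left(\left(-31 + 36\right) + 49\right)\right)^{2}} = \frac{1}{\left(156 + \left(5 + 49\right)\right)^{2}} = \frac{1}{\left(156 + 54\right)^{2}} = \frac{1}{210^{2}} = \frac{1}{44100}$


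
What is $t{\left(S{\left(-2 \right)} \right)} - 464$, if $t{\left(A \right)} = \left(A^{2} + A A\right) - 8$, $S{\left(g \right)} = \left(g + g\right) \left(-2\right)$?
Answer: $-344$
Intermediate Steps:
$S{\left(g \right)} = - 4 g$ ($S{\left(g \right)} = 2 g \left(-2\right) = - 4 g$)
$t{\left(A \right)} = -8 + 2 A^{2}$ ($t{\left(A \right)} = \left(A^{2} + A^{2}\right) - 8 = 2 A^{2} - 8 = -8 + 2 A^{2}$)
$t{\left(S{\left(-2 \right)} \right)} - 464 = \left(-8 + 2 \left(\left(-4\right) \left(-2\right)\right)^{2}\right) - 464 = \left(-8 + 2 \cdot 8^{2}\right) - 464 = \left(-8 + 2 \cdot 64\right) - 464 = \left(-8 + 128\right) - 464 = 120 - 464 = -344$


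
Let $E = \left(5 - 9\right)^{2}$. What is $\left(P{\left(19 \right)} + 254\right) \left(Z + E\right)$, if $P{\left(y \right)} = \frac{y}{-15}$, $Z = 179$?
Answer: $49283$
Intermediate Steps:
$P{\left(y \right)} = - \frac{y}{15}$ ($P{\left(y \right)} = y \left(- \frac{1}{15}\right) = - \frac{y}{15}$)
$E = 16$ ($E = \left(-4\right)^{2} = 16$)
$\left(P{\left(19 \right)} + 254\right) \left(Z + E\right) = \left(\left(- \frac{1}{15}\right) 19 + 254\right) \left(179 + 16\right) = \left(- \frac{19}{15} + 254\right) 195 = \frac{3791}{15} \cdot 195 = 49283$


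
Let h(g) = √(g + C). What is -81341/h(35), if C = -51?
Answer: 81341*I/4 ≈ 20335.0*I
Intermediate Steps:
h(g) = √(-51 + g) (h(g) = √(g - 51) = √(-51 + g))
-81341/h(35) = -81341/√(-51 + 35) = -81341*(-I/4) = -(-81341)*I/4 = 81341*I/4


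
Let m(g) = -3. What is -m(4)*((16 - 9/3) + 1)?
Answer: 42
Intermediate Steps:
-m(4)*((16 - 9/3) + 1) = -(-3)*((16 - 9/3) + 1) = -(-3)*((16 - 1*3) + 1) = -(-3)*((16 - 3) + 1) = -(-3)*(13 + 1) = -(-3)*14 = -1*(-42) = 42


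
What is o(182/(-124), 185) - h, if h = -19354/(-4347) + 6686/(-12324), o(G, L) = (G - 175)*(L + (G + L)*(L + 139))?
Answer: -45160154250009103/4290258609 ≈ -1.0526e+7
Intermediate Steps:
o(G, L) = (-175 + G)*(L + (139 + L)*(G + L)) (o(G, L) = (-175 + G)*(L + (G + L)*(139 + L)) = (-175 + G)*(L + (139 + L)*(G + L)))
h = 34909109/8928738 (h = -19354*(-1/4347) + 6686*(-1/12324) = 19354/4347 - 3343/6162 = 34909109/8928738 ≈ 3.9097)
o(182/(-124), 185) - h = (-24500*185 - 4427150/(-124) - 175*185² + 139*(182/(-124))² + (182/(-124))*185² + 185*(182/(-124))² - 35*182/(-124)*185) - 1*34909109/8928738 = (-4532500 - 4427150*(-1)/124 - 175*34225 + 139*(182*(-1/124))² + (182*(-1/124))*34225 + 185*(182*(-1/124))² - 35*182*(-1/124)*185) - 34909109/8928738 = (-4532500 - 24325*(-91/62) - 5989375 + 139*(-91/62)² - 91/62*34225 + 185*(-91/62)² - 35*(-91/62)*185) - 34909109/8928738 = (-4532500 + 2213575/62 - 5989375 + 139*(8281/3844) - 3114475/62 + 185*(8281/3844) + 589225/62) - 34909109/8928738 = (-4532500 + 2213575/62 - 5989375 + 1151059/3844 - 3114475/62 + 1531985/3844 + 589225/62) - 34909109/8928738 = -20231364153/1922 - 34909109/8928738 = -45160154250009103/4290258609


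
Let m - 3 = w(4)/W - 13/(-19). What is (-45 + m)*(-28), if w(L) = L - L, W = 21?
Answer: 21980/19 ≈ 1156.8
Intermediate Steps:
w(L) = 0
m = 70/19 (m = 3 + (0/21 - 13/(-19)) = 3 + (0*(1/21) - 13*(-1/19)) = 3 + (0 + 13/19) = 3 + 13/19 = 70/19 ≈ 3.6842)
(-45 + m)*(-28) = (-45 + 70/19)*(-28) = -785/19*(-28) = 21980/19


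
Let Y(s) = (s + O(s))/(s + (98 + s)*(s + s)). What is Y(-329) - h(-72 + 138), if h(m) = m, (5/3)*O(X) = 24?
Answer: -50052343/758345 ≈ -66.002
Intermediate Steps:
O(X) = 72/5 (O(X) = (⅗)*24 = 72/5)
Y(s) = (72/5 + s)/(s + 2*s*(98 + s)) (Y(s) = (s + 72/5)/(s + (98 + s)*(s + s)) = (72/5 + s)/(s + (98 + s)*(2*s)) = (72/5 + s)/(s + 2*s*(98 + s)))
Y(-329) - h(-72 + 138) = (72/5 - 329)/((-329)*(197 + 2*(-329))) - (-72 + 138) = -1/329*(-1573/5)/(197 - 658) - 1*66 = -1/329*(-1573/5)/(-461) - 66 = -1/329*(-1/461)*(-1573/5) - 66 = -1573/758345 - 66 = -50052343/758345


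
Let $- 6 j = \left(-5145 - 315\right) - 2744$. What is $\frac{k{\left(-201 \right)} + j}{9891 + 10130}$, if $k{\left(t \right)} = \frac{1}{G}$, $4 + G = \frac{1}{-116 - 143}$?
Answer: $\frac{4252997}{62285331} \approx 0.068282$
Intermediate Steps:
$G = - \frac{1037}{259}$ ($G = -4 + \frac{1}{-116 - 143} = -4 + \frac{1}{-259} = -4 - \frac{1}{259} = - \frac{1037}{259} \approx -4.0039$)
$k{\left(t \right)} = - \frac{259}{1037}$ ($k{\left(t \right)} = \frac{1}{- \frac{1037}{259}} = - \frac{259}{1037}$)
$j = \frac{4102}{3}$ ($j = - \frac{\left(-5145 - 315\right) - 2744}{6} = - \frac{-5460 - 2744}{6} = \left(- \frac{1}{6}\right) \left(-8204\right) = \frac{4102}{3} \approx 1367.3$)
$\frac{k{\left(-201 \right)} + j}{9891 + 10130} = \frac{- \frac{259}{1037} + \frac{4102}{3}}{9891 + 10130} = \frac{4252997}{3111 \cdot 20021} = \frac{4252997}{3111} \cdot \frac{1}{20021} = \frac{4252997}{62285331}$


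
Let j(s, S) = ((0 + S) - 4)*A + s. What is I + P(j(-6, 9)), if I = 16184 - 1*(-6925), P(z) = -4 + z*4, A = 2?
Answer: 23121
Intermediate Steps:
j(s, S) = -8 + s + 2*S (j(s, S) = ((0 + S) - 4)*2 + s = (S - 4)*2 + s = (-4 + S)*2 + s = (-8 + 2*S) + s = -8 + s + 2*S)
P(z) = -4 + 4*z
I = 23109 (I = 16184 + 6925 = 23109)
I + P(j(-6, 9)) = 23109 + (-4 + 4*(-8 - 6 + 2*9)) = 23109 + (-4 + 4*(-8 - 6 + 18)) = 23109 + (-4 + 4*4) = 23109 + (-4 + 16) = 23109 + 12 = 23121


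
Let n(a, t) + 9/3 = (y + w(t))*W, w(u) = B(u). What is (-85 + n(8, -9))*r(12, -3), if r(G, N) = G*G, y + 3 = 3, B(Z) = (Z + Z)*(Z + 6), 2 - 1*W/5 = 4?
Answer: -90432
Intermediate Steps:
W = -10 (W = 10 - 5*4 = 10 - 20 = -10)
B(Z) = 2*Z*(6 + Z) (B(Z) = (2*Z)*(6 + Z) = 2*Z*(6 + Z))
y = 0 (y = -3 + 3 = 0)
r(G, N) = G**2
w(u) = 2*u*(6 + u)
n(a, t) = -3 - 20*t*(6 + t) (n(a, t) = -3 + (0 + 2*t*(6 + t))*(-10) = -3 + (2*t*(6 + t))*(-10) = -3 - 20*t*(6 + t))
(-85 + n(8, -9))*r(12, -3) = (-85 + (-3 - 20*(-9)*(6 - 9)))*12**2 = (-85 + (-3 - 20*(-9)*(-3)))*144 = (-85 + (-3 - 540))*144 = (-85 - 543)*144 = -628*144 = -90432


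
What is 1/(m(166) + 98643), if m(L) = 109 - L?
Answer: 1/98586 ≈ 1.0143e-5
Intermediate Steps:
1/(m(166) + 98643) = 1/((109 - 1*166) + 98643) = 1/((109 - 166) + 98643) = 1/(-57 + 98643) = 1/98586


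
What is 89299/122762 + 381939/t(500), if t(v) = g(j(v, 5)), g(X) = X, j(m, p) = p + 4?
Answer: 15629466403/368286 ≈ 42438.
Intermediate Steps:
j(m, p) = 4 + p
t(v) = 9 (t(v) = 4 + 5 = 9)
89299/122762 + 381939/t(500) = 89299/122762 + 381939/9 = 89299*(1/122762) + 381939*(⅑) = 89299/122762 + 127313/3 = 15629466403/368286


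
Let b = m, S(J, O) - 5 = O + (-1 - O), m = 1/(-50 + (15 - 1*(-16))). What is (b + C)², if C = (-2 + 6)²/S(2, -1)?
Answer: 5625/361 ≈ 15.582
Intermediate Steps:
m = -1/19 (m = 1/(-50 + (15 + 16)) = 1/(-50 + 31) = 1/(-19) = -1/19 ≈ -0.052632)
S(J, O) = 4 (S(J, O) = 5 + (O + (-1 - O)) = 5 - 1 = 4)
C = 4 (C = (-2 + 6)²/4 = 4²*(¼) = 16*(¼) = 4)
b = -1/19 ≈ -0.052632
(b + C)² = (-1/19 + 4)² = (75/19)² = 5625/361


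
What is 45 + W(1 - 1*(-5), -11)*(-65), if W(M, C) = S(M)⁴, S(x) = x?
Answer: -84195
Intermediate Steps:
W(M, C) = M⁴
45 + W(1 - 1*(-5), -11)*(-65) = 45 + (1 - 1*(-5))⁴*(-65) = 45 + (1 + 5)⁴*(-65) = 45 + 6⁴*(-65) = 45 + 1296*(-65) = 45 - 84240 = -84195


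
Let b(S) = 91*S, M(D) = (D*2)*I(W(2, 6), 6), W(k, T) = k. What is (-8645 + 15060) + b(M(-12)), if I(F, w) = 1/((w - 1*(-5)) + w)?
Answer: 106871/17 ≈ 6286.5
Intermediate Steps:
I(F, w) = 1/(5 + 2*w) (I(F, w) = 1/((w + 5) + w) = 1/((5 + w) + w) = 1/(5 + 2*w))
M(D) = 2*D/17 (M(D) = (D*2)/(5 + 2*6) = (2*D)/(5 + 12) = (2*D)/17 = (2*D)*(1/17) = 2*D/17)
(-8645 + 15060) + b(M(-12)) = (-8645 + 15060) + 91*((2/17)*(-12)) = 6415 + 91*(-24/17) = 6415 - 2184/17 = 106871/17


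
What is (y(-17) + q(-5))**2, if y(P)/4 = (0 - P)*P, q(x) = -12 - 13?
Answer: 1394761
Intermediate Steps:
q(x) = -25
y(P) = -4*P**2 (y(P) = 4*((0 - P)*P) = 4*((-P)*P) = 4*(-P**2) = -4*P**2)
(y(-17) + q(-5))**2 = (-4*(-17)**2 - 25)**2 = (-4*289 - 25)**2 = (-1156 - 25)**2 = (-1181)**2 = 1394761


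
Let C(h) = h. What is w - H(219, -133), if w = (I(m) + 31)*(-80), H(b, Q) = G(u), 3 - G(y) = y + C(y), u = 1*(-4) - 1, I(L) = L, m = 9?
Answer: -3213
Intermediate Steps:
u = -5 (u = -4 - 1 = -5)
G(y) = 3 - 2*y (G(y) = 3 - (y + y) = 3 - 2*y)
H(b, Q) = 13 (H(b, Q) = 3 - 2*(-5) = 3 + 10 = 13)
w = -3200 (w = (9 + 31)*(-80) = 40*(-80) = -3200)
w - H(219, -133) = -3200 - 1*13 = -3200 - 13 = -3213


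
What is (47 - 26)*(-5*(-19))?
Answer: 1995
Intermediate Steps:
(47 - 26)*(-5*(-19)) = 21*95 = 1995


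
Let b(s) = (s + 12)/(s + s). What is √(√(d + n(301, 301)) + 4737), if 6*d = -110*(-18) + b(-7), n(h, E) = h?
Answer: √(8356068 + 42*√1112979)/42 ≈ 69.008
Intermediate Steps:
b(s) = (12 + s)/(2*s) (b(s) = (12 + s)/((2*s)) = (12 + s)*(1/(2*s)) = (12 + s)/(2*s))
d = 27715/84 (d = (-110*(-18) + (½)*(12 - 7)/(-7))/6 = (1980 + (½)*(-⅐)*5)/6 = (1980 - 5/14)/6 = (⅙)*(27715/14) = 27715/84 ≈ 329.94)
√(√(d + n(301, 301)) + 4737) = √(√(27715/84 + 301) + 4737) = √(√(52999/84) + 4737) = √(√1112979/42 + 4737) = √(4737 + √1112979/42)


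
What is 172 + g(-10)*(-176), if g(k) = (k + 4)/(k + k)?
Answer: 596/5 ≈ 119.20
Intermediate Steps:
g(k) = (4 + k)/(2*k) (g(k) = (4 + k)/((2*k)) = (4 + k)*(1/(2*k)) = (4 + k)/(2*k))
172 + g(-10)*(-176) = 172 + ((1/2)*(4 - 10)/(-10))*(-176) = 172 + ((1/2)*(-1/10)*(-6))*(-176) = 172 + (3/10)*(-176) = 172 - 264/5 = 596/5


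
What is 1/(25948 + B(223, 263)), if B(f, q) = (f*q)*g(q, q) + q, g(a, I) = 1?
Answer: 1/84860 ≈ 1.1784e-5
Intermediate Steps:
B(f, q) = q + f*q (B(f, q) = (f*q)*1 + q = f*q + q = q + f*q)
1/(25948 + B(223, 263)) = 1/(25948 + 263*(1 + 223)) = 1/(25948 + 263*224) = 1/(25948 + 58912) = 1/84860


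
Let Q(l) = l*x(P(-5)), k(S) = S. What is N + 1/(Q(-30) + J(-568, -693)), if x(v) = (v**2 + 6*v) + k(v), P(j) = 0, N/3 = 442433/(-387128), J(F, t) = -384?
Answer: -63758743/18582144 ≈ -3.4312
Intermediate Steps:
N = -1327299/387128 (N = 3*(442433/(-387128)) = 3*(442433*(-1/387128)) = 3*(-442433/387128) = -1327299/387128 ≈ -3.4286)
x(v) = v**2 + 7*v (x(v) = (v**2 + 6*v) + v = v**2 + 7*v)
Q(l) = 0 (Q(l) = l*(0*(7 + 0)) = l*(0*7) = l*0 = 0)
N + 1/(Q(-30) + J(-568, -693)) = -1327299/387128 + 1/(0 - 384) = -1327299/387128 + 1/(-384) = -1327299/387128 - 1/384 = -63758743/18582144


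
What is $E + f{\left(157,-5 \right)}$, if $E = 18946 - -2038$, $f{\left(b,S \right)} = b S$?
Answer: $20199$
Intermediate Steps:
$f{\left(b,S \right)} = S b$
$E = 20984$ ($E = 18946 + 2038 = 20984$)
$E + f{\left(157,-5 \right)} = 20984 - 785 = 20199$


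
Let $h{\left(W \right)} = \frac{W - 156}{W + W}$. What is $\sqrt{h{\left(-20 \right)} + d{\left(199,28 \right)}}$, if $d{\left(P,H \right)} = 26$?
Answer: $\frac{2 \sqrt{190}}{5} \approx 5.5136$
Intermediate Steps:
$h{\left(W \right)} = \frac{-156 + W}{2 W}$
$\sqrt{h{\left(-20 \right)} + d{\left(199,28 \right)}} = \sqrt{\frac{-156 - 20}{2 \left(-20\right)} + 26} = \sqrt{\frac{1}{2} \left(- \frac{1}{20}\right) \left(-176\right) + 26} = \sqrt{\frac{22}{5} + 26} = \sqrt{\frac{152}{5}} = \frac{2 \sqrt{190}}{5}$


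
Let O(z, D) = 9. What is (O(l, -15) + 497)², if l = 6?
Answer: 256036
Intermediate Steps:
(O(l, -15) + 497)² = (9 + 497)² = 506² = 256036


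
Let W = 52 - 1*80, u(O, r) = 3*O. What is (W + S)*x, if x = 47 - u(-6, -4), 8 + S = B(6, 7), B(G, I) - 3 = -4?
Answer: -2405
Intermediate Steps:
B(G, I) = -1 (B(G, I) = 3 - 4 = -1)
S = -9 (S = -8 - 1 = -9)
x = 65 (x = 47 - 3*(-6) = 47 - 1*(-18) = 47 + 18 = 65)
W = -28 (W = 52 - 80 = -28)
(W + S)*x = (-28 - 9)*65 = -37*65 = -2405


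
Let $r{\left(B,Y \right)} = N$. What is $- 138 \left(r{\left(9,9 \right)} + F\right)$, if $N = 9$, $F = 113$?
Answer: $-16836$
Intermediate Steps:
$r{\left(B,Y \right)} = 9$
$- 138 \left(r{\left(9,9 \right)} + F\right) = - 138 \left(9 + 113\right) = \left(-138\right) 122 = -16836$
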